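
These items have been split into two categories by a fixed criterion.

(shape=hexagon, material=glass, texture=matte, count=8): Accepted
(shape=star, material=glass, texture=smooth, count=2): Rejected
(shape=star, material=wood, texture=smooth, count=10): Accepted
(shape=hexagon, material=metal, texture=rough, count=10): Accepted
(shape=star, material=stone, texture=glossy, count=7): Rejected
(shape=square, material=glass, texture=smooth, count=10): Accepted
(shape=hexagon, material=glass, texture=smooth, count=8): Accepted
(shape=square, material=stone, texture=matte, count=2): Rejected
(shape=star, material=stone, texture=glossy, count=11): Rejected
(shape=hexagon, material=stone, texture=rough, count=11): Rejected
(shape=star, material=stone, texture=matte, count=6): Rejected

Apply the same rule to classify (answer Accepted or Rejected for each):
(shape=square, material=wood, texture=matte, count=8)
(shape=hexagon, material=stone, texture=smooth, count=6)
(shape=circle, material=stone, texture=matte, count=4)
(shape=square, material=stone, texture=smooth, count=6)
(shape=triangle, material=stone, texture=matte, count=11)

Accepted, Rejected, Rejected, Rejected, Rejected

All 'Accepted' examples share one property — count ≥ 8 AND count ≤ 10 — and every 'Rejected' example lacks it.
(shape=square, material=wood, texture=matte, count=8) → count = 8 → Accepted. (shape=hexagon, material=stone, texture=smooth, count=6) → count = 6 → Rejected. (shape=circle, material=stone, texture=matte, count=4) → count = 4 → Rejected. (shape=square, material=stone, texture=smooth, count=6) → count = 6 → Rejected. (shape=triangle, material=stone, texture=matte, count=11) → count = 11 → Rejected.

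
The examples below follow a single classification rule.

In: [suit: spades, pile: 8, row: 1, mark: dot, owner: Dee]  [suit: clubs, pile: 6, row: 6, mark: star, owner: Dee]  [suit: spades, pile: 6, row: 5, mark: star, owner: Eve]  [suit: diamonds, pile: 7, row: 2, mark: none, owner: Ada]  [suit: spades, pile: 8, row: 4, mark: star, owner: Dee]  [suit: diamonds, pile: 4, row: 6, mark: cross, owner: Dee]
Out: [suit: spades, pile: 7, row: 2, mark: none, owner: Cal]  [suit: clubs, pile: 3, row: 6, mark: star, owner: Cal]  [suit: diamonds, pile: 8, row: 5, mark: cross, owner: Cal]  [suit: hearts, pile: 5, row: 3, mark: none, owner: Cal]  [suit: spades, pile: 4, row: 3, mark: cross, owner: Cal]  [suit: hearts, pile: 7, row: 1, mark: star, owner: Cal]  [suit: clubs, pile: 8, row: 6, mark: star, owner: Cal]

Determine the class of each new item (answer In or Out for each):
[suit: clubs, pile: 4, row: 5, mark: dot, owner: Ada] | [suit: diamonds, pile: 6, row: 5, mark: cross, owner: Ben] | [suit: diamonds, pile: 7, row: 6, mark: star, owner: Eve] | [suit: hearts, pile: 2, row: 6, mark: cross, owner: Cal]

In, In, In, Out

The common property of the 'In' items is: owner is not Cal. No 'Out' item has it.
[suit: clubs, pile: 4, row: 5, mark: dot, owner: Ada] → owner is Ada → In.
[suit: diamonds, pile: 6, row: 5, mark: cross, owner: Ben] → owner is Ben → In.
[suit: diamonds, pile: 7, row: 6, mark: star, owner: Eve] → owner is Eve → In.
[suit: hearts, pile: 2, row: 6, mark: cross, owner: Cal] → owner is Cal → Out.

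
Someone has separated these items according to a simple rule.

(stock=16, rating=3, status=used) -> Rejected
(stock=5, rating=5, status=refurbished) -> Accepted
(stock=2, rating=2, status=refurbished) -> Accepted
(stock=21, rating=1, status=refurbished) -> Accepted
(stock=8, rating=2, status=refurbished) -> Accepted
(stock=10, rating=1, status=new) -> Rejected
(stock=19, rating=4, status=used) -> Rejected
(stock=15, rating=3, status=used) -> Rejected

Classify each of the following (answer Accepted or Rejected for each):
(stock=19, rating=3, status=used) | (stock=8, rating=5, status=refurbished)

Rejected, Accepted

The rule appears to be: status is refurbished.
(stock=19, rating=3, status=used): status is used, lacks this property → Rejected.
(stock=8, rating=5, status=refurbished): status is refurbished, satisfies this → Accepted.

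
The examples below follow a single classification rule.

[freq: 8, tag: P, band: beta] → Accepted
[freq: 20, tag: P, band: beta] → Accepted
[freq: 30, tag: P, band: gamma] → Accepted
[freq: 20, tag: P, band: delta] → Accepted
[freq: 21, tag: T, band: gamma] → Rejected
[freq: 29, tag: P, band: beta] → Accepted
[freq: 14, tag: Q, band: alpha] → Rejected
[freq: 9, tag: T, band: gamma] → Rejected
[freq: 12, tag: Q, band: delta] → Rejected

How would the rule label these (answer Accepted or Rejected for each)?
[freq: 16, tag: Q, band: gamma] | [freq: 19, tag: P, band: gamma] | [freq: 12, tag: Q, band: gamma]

Rejected, Accepted, Rejected

Comparing the two groups points to one rule — tag is P.
Rejected: [freq: 16, tag: Q, band: gamma], since tag is Q. Accepted: [freq: 19, tag: P, band: gamma], since tag is P. Rejected: [freq: 12, tag: Q, band: gamma], since tag is Q.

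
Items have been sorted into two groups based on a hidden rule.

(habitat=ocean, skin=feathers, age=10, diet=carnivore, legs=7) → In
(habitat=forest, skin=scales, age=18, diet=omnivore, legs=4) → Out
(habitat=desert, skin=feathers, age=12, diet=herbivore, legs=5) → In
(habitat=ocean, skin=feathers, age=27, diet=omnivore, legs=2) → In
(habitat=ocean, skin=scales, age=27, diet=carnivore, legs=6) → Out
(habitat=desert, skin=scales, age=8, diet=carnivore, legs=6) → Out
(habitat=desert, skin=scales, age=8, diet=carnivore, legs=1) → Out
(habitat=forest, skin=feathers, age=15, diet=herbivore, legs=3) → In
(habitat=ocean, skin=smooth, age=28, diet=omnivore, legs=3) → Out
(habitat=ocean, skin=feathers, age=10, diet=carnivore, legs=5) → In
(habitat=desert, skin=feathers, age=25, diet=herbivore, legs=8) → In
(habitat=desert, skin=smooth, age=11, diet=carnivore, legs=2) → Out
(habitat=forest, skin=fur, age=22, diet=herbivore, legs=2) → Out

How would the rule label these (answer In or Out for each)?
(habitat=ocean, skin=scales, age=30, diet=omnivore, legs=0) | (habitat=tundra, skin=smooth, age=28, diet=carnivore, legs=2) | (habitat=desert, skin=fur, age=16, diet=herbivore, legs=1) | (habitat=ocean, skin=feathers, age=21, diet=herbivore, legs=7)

Out, Out, Out, In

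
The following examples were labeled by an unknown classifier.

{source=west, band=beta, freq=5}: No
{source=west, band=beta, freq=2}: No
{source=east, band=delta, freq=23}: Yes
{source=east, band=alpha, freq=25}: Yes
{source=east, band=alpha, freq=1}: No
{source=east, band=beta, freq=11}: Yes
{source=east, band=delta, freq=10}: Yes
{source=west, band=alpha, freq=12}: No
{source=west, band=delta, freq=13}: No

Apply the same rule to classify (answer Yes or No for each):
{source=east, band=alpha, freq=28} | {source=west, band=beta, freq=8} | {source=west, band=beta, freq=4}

The common property of the 'Yes' items is: source is east AND freq ≥ 2. No 'No' item has it.

Yes, No, No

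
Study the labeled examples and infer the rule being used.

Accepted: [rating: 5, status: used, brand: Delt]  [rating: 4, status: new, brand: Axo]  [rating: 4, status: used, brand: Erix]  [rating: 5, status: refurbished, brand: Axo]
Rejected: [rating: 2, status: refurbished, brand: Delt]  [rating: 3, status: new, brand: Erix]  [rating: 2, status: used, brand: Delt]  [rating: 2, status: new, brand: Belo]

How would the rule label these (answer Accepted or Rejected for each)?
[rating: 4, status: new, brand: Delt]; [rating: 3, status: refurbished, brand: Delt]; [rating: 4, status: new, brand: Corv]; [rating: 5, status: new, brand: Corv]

Accepted, Rejected, Accepted, Accepted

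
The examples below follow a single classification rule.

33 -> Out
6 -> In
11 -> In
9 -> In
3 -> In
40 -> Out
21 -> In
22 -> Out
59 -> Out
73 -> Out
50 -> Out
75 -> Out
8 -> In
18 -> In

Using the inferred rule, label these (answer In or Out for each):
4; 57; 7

In, Out, In

The common property of the 'In' items is: at most 21. No 'Out' item has it.
4: 4 ≤ 21 — fits, so In.
57: 57 > 21 — does not pass, so Out.
7: 7 ≤ 21 — fits, so In.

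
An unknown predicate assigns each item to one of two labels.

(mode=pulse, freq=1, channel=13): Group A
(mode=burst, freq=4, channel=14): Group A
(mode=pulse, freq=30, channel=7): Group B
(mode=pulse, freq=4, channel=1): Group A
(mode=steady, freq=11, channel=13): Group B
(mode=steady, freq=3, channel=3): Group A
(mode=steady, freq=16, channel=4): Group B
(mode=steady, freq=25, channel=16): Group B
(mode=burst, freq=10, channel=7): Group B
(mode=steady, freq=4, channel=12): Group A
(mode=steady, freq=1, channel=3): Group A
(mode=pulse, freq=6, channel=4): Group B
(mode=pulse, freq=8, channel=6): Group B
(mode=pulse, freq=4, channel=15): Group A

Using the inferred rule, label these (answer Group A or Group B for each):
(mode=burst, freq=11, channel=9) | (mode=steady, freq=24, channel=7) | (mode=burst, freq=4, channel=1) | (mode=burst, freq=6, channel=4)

Group B, Group B, Group A, Group B

The distinguishing property — freq ≤ 4 — holds for all the 'Group A' cases and none of the 'Group B' cases.
(mode=burst, freq=11, channel=9): freq = 11 — does not pass, so Group B.
(mode=steady, freq=24, channel=7): freq = 24 — does not pass, so Group B.
(mode=burst, freq=4, channel=1): freq = 4 — qualifies, so Group A.
(mode=burst, freq=6, channel=4): freq = 6 — does not pass, so Group B.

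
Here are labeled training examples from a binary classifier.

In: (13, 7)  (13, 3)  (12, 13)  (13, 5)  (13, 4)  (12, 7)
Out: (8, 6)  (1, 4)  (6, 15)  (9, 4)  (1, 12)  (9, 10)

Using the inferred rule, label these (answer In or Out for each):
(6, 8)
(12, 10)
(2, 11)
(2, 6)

'In' ⟺ first ≥ 10.

Out, In, Out, Out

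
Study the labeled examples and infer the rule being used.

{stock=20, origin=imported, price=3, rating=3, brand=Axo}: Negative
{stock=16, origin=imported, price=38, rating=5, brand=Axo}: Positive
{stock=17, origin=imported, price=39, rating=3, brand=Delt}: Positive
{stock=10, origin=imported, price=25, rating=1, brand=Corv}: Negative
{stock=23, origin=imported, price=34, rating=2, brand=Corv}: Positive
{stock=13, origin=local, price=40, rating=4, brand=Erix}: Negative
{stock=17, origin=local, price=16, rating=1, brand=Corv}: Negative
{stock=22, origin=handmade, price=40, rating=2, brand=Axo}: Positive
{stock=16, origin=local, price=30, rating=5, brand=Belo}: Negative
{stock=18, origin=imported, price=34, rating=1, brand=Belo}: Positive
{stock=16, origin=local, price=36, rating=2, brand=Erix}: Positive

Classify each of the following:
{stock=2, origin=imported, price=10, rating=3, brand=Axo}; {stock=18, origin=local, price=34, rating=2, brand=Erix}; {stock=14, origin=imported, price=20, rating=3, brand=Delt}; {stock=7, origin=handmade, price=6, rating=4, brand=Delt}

Negative, Positive, Negative, Negative

Rule: stock ≥ 16 AND price ≥ 34. This holds for each 'Positive' example and fails for each 'Negative' one.
Negative: {stock=2, origin=imported, price=10, rating=3, brand=Axo}, since stock = 2, price = 10. Positive: {stock=18, origin=local, price=34, rating=2, brand=Erix}, since stock = 18, price = 34. Negative: {stock=14, origin=imported, price=20, rating=3, brand=Delt}, since stock = 14, price = 20. Negative: {stock=7, origin=handmade, price=6, rating=4, brand=Delt}, since stock = 7, price = 6.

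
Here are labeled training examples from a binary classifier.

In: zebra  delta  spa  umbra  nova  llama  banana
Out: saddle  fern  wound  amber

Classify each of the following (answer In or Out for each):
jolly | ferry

Out, Out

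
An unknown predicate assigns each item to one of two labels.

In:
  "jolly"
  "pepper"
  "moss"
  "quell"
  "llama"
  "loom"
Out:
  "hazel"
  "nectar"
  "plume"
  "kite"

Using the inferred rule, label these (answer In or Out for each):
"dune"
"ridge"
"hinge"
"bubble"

Out, Out, Out, In

The distinguishing property — has a double letter — holds for all the 'In' cases and none of the 'Out' cases.
"dune": Out (no doubled letter). "ridge": Out (no doubled letter). "hinge": Out (no doubled letter). "bubble": In ('bb' doubled).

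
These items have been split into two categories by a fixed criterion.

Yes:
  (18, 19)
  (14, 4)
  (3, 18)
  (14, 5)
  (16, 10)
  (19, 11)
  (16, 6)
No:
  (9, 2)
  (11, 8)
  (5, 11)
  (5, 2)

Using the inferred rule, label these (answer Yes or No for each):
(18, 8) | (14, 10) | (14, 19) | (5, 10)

The distinguishing property — max ≥ 14 — holds for all the 'Yes' cases and none of the 'No' cases.
(18, 8): max 18 — checks out, so Yes.
(14, 10): max 14 — checks out, so Yes.
(14, 19): max 19 — checks out, so Yes.
(5, 10): max 10 — fails this test, so No.

Yes, Yes, Yes, No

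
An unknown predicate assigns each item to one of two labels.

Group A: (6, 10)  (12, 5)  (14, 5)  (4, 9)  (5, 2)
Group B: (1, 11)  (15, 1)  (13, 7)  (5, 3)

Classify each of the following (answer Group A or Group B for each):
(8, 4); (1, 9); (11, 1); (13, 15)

Group A, Group B, Group B, Group B

All 'Group A' examples share one property — product is even — and every 'Group B' example lacks it.
(8, 4) — 8·4 = 32, hence Group A. (1, 9) — 1·9 = 9, hence Group B. (11, 1) — 11·1 = 11, hence Group B. (13, 15) — 13·15 = 195, hence Group B.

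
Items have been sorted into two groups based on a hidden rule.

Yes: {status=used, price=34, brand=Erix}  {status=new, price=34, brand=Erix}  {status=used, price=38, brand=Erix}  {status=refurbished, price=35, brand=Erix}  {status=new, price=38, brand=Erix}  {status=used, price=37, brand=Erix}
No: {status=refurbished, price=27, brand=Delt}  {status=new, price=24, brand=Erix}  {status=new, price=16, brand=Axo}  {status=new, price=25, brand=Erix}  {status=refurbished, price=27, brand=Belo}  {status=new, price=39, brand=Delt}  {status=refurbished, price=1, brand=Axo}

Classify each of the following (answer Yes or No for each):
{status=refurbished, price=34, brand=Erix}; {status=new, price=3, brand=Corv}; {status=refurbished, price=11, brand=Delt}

The simplest hypothesis consistent with all the labels is: brand is Erix AND price ≥ 27.
{status=refurbished, price=34, brand=Erix} — brand is Erix, price = 34, hence Yes. {status=new, price=3, brand=Corv} — brand is Corv, price = 3, hence No. {status=refurbished, price=11, brand=Delt} — brand is Delt, price = 11, hence No.

Yes, No, No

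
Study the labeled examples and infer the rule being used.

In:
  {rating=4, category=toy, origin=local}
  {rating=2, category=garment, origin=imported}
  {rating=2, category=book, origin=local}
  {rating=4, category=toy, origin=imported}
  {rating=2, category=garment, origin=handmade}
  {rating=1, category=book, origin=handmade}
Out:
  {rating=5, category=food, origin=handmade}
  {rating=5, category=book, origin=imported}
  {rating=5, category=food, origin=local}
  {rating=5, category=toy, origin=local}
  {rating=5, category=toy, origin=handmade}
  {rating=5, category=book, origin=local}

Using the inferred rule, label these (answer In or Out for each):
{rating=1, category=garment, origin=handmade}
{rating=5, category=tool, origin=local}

The rule appears to be: rating ≤ 4.

In, Out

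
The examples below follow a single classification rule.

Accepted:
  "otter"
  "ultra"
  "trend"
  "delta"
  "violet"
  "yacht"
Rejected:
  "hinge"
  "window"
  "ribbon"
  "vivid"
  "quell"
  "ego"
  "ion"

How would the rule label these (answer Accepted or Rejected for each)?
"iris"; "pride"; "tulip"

Rejected, Rejected, Accepted

A rule that fits every label: contains 't' — true of each 'Accepted' example, false of each 'Rejected' one.
"iris" — no 't', hence Rejected.
"pride" — no 't', hence Rejected.
"tulip" — has 't', hence Accepted.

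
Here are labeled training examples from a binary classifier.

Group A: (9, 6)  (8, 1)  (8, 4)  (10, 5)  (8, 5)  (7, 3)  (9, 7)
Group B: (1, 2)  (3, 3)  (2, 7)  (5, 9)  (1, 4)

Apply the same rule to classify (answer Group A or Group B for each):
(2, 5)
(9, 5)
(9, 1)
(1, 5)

Group B, Group A, Group A, Group B

The distinguishing property — first > second — holds for all the 'Group A' cases and none of the 'Group B' cases.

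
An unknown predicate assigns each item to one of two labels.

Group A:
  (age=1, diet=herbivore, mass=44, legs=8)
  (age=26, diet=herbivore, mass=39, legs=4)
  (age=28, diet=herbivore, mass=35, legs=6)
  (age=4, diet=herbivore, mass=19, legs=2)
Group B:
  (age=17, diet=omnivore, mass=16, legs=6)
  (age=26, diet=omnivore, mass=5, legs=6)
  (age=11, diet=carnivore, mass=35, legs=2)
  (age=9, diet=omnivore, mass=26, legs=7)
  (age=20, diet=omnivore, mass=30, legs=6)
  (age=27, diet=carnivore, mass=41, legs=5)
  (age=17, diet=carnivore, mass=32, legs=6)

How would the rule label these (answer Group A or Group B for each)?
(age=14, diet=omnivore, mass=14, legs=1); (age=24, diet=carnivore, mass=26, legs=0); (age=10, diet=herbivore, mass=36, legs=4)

The common property of the 'Group A' items is: diet is herbivore. No 'Group B' item has it.
(age=14, diet=omnivore, mass=14, legs=1): diet is omnivore — doesn't match, so Group B. (age=24, diet=carnivore, mass=26, legs=0): diet is carnivore — doesn't match, so Group B. (age=10, diet=herbivore, mass=36, legs=4): diet is herbivore — checks out, so Group A.

Group B, Group B, Group A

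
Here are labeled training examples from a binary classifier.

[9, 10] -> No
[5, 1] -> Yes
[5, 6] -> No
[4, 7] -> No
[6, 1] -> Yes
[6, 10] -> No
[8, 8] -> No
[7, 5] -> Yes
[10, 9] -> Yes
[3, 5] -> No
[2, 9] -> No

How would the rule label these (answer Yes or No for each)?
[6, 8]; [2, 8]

No, No

Every 'Yes' example satisfies: first > second. None of the 'No' examples do.
[6, 8]: 6 < 8, doesn't qualify → No.
[2, 8]: 2 < 8, doesn't qualify → No.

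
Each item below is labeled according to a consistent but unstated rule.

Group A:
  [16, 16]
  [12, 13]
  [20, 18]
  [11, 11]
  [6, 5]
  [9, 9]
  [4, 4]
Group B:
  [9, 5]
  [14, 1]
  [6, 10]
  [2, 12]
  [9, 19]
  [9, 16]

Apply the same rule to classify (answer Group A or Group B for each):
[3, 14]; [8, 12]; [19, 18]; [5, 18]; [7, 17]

The common property of the 'Group A' items is: |first − second| ≤ 2. No 'Group B' item has it.
Group B: [3, 14], since |3−14| = 11. Group B: [8, 12], since |8−12| = 4. Group A: [19, 18], since |19−18| = 1. Group B: [5, 18], since |5−18| = 13. Group B: [7, 17], since |7−17| = 10.

Group B, Group B, Group A, Group B, Group B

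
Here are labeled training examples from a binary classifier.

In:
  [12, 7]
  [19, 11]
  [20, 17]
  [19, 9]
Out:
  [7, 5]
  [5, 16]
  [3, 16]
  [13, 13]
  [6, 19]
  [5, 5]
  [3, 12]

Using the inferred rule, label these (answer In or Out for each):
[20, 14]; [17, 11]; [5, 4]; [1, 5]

The classifier is using: first > second AND sum ≥ 15.
[20, 14]: 20 > 14, 20+14 = 34 — passes, so In. [17, 11]: 17 > 11, 17+11 = 28 — passes, so In. [5, 4]: 5 > 4, 5+4 = 9 — lacks this property, so Out. [1, 5]: 1 < 5, 1+5 = 6 — lacks this property, so Out.

In, In, Out, Out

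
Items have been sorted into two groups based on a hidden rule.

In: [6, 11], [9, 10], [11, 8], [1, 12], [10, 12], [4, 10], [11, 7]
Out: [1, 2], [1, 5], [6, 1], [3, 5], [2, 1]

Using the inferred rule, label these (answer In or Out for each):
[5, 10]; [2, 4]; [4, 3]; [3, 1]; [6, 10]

In, Out, Out, Out, In

The pattern is that an item is 'In' exactly when: sum ≥ 13.
[5, 10] → 5+10 = 15 → In.
[2, 4] → 2+4 = 6 → Out.
[4, 3] → 4+3 = 7 → Out.
[3, 1] → 3+1 = 4 → Out.
[6, 10] → 6+10 = 16 → In.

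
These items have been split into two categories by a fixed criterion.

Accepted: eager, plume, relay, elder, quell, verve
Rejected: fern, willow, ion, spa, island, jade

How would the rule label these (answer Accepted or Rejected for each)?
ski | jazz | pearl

Every 'Accepted' example satisfies: length 5. None of the 'Rejected' examples do.
ski — length 3, hence Rejected.
jazz — length 4, hence Rejected.
pearl — length 5, hence Accepted.

Rejected, Rejected, Accepted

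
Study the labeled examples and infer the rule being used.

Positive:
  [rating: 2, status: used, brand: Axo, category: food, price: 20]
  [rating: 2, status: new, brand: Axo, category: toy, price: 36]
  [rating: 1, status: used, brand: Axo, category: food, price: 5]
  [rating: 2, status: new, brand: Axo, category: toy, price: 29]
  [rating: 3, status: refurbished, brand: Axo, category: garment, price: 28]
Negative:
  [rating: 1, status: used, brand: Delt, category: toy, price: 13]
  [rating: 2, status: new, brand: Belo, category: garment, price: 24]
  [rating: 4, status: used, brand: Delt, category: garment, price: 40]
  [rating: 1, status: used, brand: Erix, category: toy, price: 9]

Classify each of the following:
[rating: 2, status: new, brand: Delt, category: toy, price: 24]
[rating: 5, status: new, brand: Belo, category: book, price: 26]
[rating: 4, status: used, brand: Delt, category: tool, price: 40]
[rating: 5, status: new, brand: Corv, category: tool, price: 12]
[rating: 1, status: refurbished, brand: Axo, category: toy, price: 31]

The rule appears to be: brand is Axo.
[rating: 2, status: new, brand: Delt, category: toy, price: 24]: brand is Delt — lacks this property, so Negative. [rating: 5, status: new, brand: Belo, category: book, price: 26]: brand is Belo — lacks this property, so Negative. [rating: 4, status: used, brand: Delt, category: tool, price: 40]: brand is Delt — lacks this property, so Negative. [rating: 5, status: new, brand: Corv, category: tool, price: 12]: brand is Corv — lacks this property, so Negative. [rating: 1, status: refurbished, brand: Axo, category: toy, price: 31]: brand is Axo — qualifies, so Positive.

Negative, Negative, Negative, Negative, Positive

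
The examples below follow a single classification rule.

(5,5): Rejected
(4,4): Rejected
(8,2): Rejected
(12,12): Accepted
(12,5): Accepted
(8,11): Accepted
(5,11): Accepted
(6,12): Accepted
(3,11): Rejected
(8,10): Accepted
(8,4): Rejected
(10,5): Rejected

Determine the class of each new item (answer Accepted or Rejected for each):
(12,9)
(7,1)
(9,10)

'Accepted' ⟺ sum ≥ 16.

Accepted, Rejected, Accepted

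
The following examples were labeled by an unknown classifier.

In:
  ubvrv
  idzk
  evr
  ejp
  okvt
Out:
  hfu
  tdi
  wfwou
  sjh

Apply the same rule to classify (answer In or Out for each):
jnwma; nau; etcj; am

Out, Out, In, In

'In' ⟺ starts with a vowel.
jnwma → starts with 'j' → Out.
nau → starts with 'n' → Out.
etcj → starts with 'e' → In.
am → starts with 'a' → In.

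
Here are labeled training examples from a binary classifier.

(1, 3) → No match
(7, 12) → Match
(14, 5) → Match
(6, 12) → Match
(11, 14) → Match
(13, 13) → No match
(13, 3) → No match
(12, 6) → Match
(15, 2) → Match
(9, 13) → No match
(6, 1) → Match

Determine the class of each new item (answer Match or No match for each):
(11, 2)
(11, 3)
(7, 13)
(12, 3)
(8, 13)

Match, No match, No match, Match, Match

A rule that fits every label: product is even — true of each 'Match' example, false of each 'No match' one.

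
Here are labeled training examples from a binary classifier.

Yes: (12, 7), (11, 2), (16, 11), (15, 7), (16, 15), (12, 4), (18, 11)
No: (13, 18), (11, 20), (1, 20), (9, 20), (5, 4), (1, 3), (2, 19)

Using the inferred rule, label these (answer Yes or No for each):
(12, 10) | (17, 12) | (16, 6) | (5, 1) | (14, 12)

The rule appears to be: first > second AND sum ≥ 13.
(12, 10): Yes (12 > 10, 12+10 = 22). (17, 12): Yes (17 > 12, 17+12 = 29). (16, 6): Yes (16 > 6, 16+6 = 22). (5, 1): No (5 > 1, 5+1 = 6). (14, 12): Yes (14 > 12, 14+12 = 26).

Yes, Yes, Yes, No, Yes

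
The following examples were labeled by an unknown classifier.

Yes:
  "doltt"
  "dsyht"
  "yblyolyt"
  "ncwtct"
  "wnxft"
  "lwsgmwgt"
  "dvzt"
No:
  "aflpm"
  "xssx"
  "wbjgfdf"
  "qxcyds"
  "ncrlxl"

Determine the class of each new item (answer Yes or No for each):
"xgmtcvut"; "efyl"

The distinguishing property — contains 't' — holds for all the 'Yes' cases and none of the 'No' cases.
Yes: "xgmtcvut", since has 't'.
No: "efyl", since no 't'.

Yes, No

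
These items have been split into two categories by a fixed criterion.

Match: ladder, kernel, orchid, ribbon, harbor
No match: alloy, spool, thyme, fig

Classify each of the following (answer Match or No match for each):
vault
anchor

The common property of the 'Match' items is: even length. No 'No match' item has it.
vault → length 5 → No match.
anchor → length 6 → Match.

No match, Match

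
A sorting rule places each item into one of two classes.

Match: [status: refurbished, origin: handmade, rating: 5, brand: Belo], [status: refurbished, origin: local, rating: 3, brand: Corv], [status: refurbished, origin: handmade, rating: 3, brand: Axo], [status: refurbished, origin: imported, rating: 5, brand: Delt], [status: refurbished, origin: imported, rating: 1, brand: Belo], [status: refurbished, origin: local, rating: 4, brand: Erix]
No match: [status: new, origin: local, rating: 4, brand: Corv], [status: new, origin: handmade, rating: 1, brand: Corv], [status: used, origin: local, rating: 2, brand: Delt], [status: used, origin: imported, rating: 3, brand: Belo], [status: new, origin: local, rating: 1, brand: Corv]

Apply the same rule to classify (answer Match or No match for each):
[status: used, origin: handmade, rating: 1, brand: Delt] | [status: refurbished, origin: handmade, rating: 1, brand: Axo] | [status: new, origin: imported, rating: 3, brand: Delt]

The rule appears to be: status is refurbished.
[status: used, origin: handmade, rating: 1, brand: Delt]: No match (status is used). [status: refurbished, origin: handmade, rating: 1, brand: Axo]: Match (status is refurbished). [status: new, origin: imported, rating: 3, brand: Delt]: No match (status is new).

No match, Match, No match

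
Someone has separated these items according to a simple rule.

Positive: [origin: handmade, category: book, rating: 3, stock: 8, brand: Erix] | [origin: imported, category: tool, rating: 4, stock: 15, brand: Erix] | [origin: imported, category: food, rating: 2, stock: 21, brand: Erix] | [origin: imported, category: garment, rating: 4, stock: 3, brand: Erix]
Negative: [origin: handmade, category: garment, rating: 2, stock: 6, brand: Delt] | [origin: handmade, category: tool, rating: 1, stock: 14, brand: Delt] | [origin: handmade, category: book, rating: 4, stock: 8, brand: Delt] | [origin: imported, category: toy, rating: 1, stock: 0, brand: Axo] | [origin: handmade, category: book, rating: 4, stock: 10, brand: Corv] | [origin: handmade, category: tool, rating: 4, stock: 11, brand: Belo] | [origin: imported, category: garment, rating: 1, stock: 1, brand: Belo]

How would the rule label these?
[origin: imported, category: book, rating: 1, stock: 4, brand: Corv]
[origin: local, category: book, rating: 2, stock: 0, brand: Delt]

Comparing the two groups points to one rule — brand is Erix.
[origin: imported, category: book, rating: 1, stock: 4, brand: Corv] — brand is Corv, hence Negative. [origin: local, category: book, rating: 2, stock: 0, brand: Delt] — brand is Delt, hence Negative.

Negative, Negative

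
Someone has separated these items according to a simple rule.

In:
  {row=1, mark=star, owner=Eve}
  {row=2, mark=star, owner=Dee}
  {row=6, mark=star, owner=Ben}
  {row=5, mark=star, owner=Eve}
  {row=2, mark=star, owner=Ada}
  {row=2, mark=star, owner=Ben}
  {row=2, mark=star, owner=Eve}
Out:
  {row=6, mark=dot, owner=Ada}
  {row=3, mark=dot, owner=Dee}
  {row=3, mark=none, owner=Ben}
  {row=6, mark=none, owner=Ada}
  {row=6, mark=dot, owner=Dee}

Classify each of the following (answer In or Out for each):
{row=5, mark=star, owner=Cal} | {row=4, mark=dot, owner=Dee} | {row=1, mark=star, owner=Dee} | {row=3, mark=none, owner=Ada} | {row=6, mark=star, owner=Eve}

Comparing the two groups points to one rule — mark is star.
{row=5, mark=star, owner=Cal}: mark is star — passes, so In. {row=4, mark=dot, owner=Dee}: mark is dot — does not fit, so Out. {row=1, mark=star, owner=Dee}: mark is star — passes, so In. {row=3, mark=none, owner=Ada}: mark is none — does not fit, so Out. {row=6, mark=star, owner=Eve}: mark is star — passes, so In.

In, Out, In, Out, In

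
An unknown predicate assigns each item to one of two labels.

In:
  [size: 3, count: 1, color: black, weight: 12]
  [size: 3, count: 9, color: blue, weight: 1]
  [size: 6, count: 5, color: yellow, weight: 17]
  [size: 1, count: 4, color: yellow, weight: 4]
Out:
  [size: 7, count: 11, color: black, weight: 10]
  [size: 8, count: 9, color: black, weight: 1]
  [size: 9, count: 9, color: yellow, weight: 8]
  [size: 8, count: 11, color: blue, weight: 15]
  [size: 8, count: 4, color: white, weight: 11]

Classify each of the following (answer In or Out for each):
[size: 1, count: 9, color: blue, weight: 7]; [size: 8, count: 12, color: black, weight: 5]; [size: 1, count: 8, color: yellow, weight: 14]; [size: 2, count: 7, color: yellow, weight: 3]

The pattern is that an item is 'In' exactly when: size ≤ 6.
In: [size: 1, count: 9, color: blue, weight: 7], since size = 1. Out: [size: 8, count: 12, color: black, weight: 5], since size = 8. In: [size: 1, count: 8, color: yellow, weight: 14], since size = 1. In: [size: 2, count: 7, color: yellow, weight: 3], since size = 2.

In, Out, In, In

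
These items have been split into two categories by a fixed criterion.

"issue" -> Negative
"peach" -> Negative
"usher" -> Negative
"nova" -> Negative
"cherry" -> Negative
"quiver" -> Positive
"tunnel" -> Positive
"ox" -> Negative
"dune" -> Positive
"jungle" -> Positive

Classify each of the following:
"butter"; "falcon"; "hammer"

Positive, Negative, Negative

The distinguishing property — even length AND contains 'u' — holds for all the 'Positive' cases and none of the 'Negative' cases.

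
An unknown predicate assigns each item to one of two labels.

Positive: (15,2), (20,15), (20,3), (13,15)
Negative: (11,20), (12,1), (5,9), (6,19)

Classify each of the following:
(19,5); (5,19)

Positive, Negative

All 'Positive' examples share one property — first ≥ 13 — and every 'Negative' example lacks it.
(19,5): first 19 — passes, so Positive. (5,19): first 5 — does not pass, so Negative.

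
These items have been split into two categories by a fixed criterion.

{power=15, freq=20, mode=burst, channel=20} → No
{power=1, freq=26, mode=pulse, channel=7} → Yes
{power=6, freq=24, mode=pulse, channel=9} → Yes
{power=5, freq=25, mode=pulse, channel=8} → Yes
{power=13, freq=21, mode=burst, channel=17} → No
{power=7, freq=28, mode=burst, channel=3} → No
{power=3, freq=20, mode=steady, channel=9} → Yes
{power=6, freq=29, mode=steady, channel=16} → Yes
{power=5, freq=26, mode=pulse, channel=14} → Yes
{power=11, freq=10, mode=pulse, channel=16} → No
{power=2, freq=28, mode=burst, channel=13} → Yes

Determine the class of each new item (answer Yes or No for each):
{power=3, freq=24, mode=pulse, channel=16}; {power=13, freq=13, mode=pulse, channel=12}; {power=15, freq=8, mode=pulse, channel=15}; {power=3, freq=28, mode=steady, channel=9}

Every 'Yes' example satisfies: power ≤ 6. None of the 'No' examples do.
{power=3, freq=24, mode=pulse, channel=16}: Yes (power = 3).
{power=13, freq=13, mode=pulse, channel=12}: No (power = 13).
{power=15, freq=8, mode=pulse, channel=15}: No (power = 15).
{power=3, freq=28, mode=steady, channel=9}: Yes (power = 3).

Yes, No, No, Yes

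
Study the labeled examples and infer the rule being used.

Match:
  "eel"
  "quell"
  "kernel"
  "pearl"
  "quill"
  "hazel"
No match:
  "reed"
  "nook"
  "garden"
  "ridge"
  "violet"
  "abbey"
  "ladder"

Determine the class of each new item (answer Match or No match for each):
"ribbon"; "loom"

The rule appears to be: ends with 'l'.
No match: "ribbon", since ends with 'n'.
No match: "loom", since ends with 'm'.

No match, No match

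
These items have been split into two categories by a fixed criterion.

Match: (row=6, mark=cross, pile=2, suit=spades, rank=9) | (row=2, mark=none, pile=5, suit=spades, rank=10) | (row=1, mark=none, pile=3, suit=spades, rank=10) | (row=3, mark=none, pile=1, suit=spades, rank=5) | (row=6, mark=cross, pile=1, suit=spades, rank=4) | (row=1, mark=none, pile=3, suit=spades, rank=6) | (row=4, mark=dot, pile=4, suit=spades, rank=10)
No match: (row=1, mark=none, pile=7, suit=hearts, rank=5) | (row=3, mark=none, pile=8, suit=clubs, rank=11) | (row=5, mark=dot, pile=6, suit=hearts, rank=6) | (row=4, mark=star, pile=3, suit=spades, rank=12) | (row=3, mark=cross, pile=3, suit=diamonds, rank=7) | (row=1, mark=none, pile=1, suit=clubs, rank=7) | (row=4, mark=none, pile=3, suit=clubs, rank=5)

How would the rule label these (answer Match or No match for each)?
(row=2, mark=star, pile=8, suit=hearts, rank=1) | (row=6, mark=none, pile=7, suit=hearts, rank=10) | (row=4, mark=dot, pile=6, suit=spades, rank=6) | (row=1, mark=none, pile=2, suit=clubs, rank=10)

No match, No match, Match, No match

The simplest hypothesis consistent with all the labels is: suit is spades AND rank ≤ 10.
(row=2, mark=star, pile=8, suit=hearts, rank=1): suit is hearts, rank = 1 — does not pass, so No match. (row=6, mark=none, pile=7, suit=hearts, rank=10): suit is hearts, rank = 10 — does not pass, so No match. (row=4, mark=dot, pile=6, suit=spades, rank=6): suit is spades, rank = 6 — satisfies this, so Match. (row=1, mark=none, pile=2, suit=clubs, rank=10): suit is clubs, rank = 10 — does not pass, so No match.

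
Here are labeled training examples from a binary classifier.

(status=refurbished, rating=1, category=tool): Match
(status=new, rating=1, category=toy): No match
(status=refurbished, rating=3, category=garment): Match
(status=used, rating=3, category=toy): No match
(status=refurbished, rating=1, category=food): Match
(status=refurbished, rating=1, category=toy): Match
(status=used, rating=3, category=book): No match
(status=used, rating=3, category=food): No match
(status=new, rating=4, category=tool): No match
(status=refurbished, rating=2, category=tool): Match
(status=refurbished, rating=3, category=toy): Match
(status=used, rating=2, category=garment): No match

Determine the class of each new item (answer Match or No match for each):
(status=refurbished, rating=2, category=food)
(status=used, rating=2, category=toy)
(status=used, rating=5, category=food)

Match, No match, No match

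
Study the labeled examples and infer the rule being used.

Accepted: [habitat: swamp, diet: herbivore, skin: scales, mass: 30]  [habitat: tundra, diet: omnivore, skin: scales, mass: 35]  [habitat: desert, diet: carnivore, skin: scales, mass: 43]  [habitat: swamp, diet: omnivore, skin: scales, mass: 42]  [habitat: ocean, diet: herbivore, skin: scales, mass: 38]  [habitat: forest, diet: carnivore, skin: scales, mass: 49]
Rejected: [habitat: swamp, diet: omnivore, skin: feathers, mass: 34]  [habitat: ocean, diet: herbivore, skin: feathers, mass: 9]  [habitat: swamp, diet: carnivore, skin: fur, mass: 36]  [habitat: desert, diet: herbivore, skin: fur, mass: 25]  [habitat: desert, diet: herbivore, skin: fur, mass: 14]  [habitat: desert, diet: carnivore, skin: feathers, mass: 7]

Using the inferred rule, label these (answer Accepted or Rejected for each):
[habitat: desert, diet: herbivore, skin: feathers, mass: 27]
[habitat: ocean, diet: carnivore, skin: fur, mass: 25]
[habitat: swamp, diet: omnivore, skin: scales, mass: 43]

Checking candidate rules against both groups, what survives is: skin is scales.
Rejected: [habitat: desert, diet: herbivore, skin: feathers, mass: 27], since skin is feathers.
Rejected: [habitat: ocean, diet: carnivore, skin: fur, mass: 25], since skin is fur.
Accepted: [habitat: swamp, diet: omnivore, skin: scales, mass: 43], since skin is scales.

Rejected, Rejected, Accepted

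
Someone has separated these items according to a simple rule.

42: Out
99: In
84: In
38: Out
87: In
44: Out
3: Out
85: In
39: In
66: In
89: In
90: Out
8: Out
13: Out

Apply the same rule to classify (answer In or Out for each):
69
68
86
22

The simplest hypothesis consistent with all the labels is: digit sum ≥ 12.
69: In (digit sum 6+9 = 15). 68: In (digit sum 6+8 = 14). 86: In (digit sum 8+6 = 14). 22: Out (digit sum 2+2 = 4).

In, In, In, Out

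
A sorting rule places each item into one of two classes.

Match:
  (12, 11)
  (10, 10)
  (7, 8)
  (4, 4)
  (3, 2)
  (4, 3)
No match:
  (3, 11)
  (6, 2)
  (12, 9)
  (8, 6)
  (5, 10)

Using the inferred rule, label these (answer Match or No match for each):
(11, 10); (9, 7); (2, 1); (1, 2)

Match, No match, Match, Match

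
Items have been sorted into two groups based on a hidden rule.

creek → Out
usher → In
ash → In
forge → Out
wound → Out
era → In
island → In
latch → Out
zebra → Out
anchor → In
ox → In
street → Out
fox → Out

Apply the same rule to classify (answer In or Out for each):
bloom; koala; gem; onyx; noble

Out, Out, Out, In, Out

Every 'In' example satisfies: starts with a vowel. None of the 'Out' examples do.
bloom: starts with 'b' — does not fit, so Out.
koala: starts with 'k' — does not fit, so Out.
gem: starts with 'g' — does not fit, so Out.
onyx: starts with 'o' — checks out, so In.
noble: starts with 'n' — does not fit, so Out.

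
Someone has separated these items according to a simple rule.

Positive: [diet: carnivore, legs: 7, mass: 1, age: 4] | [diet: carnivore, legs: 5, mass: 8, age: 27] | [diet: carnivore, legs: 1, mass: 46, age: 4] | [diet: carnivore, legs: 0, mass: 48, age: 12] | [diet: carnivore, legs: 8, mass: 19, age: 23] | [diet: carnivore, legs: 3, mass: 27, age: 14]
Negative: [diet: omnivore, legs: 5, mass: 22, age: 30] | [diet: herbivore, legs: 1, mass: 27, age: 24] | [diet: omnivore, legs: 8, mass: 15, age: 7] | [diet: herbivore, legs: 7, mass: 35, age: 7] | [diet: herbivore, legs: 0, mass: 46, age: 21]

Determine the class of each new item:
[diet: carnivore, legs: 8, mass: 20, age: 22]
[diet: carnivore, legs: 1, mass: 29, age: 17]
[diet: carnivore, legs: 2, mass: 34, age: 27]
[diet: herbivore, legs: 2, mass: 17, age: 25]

Positive, Positive, Positive, Negative

The common property of the 'Positive' items is: diet is carnivore. No 'Negative' item has it.
[diet: carnivore, legs: 8, mass: 20, age: 22]: diet is carnivore, passes → Positive.
[diet: carnivore, legs: 1, mass: 29, age: 17]: diet is carnivore, passes → Positive.
[diet: carnivore, legs: 2, mass: 34, age: 27]: diet is carnivore, passes → Positive.
[diet: herbivore, legs: 2, mass: 17, age: 25]: diet is herbivore, lacks this property → Negative.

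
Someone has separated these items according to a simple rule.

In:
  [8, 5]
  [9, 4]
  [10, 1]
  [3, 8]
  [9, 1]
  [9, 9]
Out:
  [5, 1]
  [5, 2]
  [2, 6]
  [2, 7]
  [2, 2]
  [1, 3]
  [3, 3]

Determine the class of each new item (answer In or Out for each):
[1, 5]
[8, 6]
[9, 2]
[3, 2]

Out, In, In, Out

One predicate separates the groups cleanly: sum ≥ 10.
[1, 5]: 1+5 = 6 — doesn't match, so Out.
[8, 6]: 8+6 = 14 — has this property, so In.
[9, 2]: 9+2 = 11 — has this property, so In.
[3, 2]: 3+2 = 5 — doesn't match, so Out.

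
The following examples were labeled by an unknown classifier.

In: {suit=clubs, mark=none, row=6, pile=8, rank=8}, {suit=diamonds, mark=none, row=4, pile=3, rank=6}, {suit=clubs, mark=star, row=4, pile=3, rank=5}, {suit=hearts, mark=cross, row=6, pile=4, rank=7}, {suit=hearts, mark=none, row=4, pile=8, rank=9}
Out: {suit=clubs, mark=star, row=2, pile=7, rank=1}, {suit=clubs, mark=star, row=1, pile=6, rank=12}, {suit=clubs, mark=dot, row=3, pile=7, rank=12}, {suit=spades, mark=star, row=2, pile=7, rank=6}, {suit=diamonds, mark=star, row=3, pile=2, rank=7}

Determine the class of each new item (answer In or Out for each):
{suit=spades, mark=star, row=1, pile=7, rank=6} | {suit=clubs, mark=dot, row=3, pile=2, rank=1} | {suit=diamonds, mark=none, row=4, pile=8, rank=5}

Out, Out, In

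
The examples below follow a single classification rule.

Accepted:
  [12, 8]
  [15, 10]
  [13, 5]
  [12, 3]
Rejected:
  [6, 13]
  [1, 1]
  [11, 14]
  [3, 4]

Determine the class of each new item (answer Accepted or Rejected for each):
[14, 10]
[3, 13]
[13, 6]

The common property of the 'Accepted' items is: first > second. No 'Rejected' item has it.

Accepted, Rejected, Accepted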